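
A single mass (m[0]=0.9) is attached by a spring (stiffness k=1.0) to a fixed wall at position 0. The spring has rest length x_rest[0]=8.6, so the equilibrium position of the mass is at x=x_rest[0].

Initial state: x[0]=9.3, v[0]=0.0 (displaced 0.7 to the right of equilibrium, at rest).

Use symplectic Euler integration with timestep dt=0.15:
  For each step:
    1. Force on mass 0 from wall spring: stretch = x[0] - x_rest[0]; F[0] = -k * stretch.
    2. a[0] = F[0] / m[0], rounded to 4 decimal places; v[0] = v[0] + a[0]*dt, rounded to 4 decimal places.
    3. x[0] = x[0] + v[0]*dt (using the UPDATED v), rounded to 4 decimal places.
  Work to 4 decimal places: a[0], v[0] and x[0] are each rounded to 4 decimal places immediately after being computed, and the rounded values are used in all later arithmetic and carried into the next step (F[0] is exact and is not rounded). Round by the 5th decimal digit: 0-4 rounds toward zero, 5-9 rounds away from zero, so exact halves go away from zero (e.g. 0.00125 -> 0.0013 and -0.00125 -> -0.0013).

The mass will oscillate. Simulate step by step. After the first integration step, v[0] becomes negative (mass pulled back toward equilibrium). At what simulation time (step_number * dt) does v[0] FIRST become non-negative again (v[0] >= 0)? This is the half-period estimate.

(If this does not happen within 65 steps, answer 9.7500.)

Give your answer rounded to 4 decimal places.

Answer: 3.0000

Derivation:
Step 0: x=[9.3000] v=[0.0000]
Step 1: x=[9.2825] v=[-0.1167]
Step 2: x=[9.2479] v=[-0.2304]
Step 3: x=[9.1971] v=[-0.3384]
Step 4: x=[9.1314] v=[-0.4379]
Step 5: x=[9.0524] v=[-0.5265]
Step 6: x=[8.9621] v=[-0.6019]
Step 7: x=[8.8628] v=[-0.6622]
Step 8: x=[8.7569] v=[-0.7060]
Step 9: x=[8.6471] v=[-0.7321]
Step 10: x=[8.5361] v=[-0.7399]
Step 11: x=[8.4267] v=[-0.7293]
Step 12: x=[8.3216] v=[-0.7004]
Step 13: x=[8.2235] v=[-0.6540]
Step 14: x=[8.1348] v=[-0.5913]
Step 15: x=[8.0577] v=[-0.5138]
Step 16: x=[7.9942] v=[-0.4234]
Step 17: x=[7.9458] v=[-0.3224]
Step 18: x=[7.9138] v=[-0.2134]
Step 19: x=[7.8990] v=[-0.0990]
Step 20: x=[7.9017] v=[0.0178]
First v>=0 after going negative at step 20, time=3.0000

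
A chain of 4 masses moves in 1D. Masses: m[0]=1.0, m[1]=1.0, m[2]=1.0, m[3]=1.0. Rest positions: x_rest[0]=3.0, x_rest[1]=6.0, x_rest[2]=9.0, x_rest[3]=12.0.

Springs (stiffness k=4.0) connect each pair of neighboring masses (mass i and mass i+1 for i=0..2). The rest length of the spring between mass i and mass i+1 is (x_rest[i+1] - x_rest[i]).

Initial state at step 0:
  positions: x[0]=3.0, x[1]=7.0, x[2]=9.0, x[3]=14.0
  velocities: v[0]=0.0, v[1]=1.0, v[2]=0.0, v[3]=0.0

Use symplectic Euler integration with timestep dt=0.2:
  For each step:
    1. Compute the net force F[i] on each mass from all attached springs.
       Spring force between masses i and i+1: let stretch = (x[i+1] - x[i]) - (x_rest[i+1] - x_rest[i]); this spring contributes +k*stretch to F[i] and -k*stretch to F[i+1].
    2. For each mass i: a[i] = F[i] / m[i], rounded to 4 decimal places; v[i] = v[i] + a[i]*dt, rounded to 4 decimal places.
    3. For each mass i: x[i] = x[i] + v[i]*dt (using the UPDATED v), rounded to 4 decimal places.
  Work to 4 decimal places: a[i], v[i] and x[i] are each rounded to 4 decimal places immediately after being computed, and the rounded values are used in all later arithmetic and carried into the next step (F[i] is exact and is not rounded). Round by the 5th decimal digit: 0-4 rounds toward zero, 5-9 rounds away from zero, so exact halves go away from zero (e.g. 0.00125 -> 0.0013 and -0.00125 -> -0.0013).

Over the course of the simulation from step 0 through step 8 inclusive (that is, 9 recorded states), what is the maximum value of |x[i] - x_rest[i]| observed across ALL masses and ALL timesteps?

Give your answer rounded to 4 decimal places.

Answer: 2.0941

Derivation:
Step 0: x=[3.0000 7.0000 9.0000 14.0000] v=[0.0000 1.0000 0.0000 0.0000]
Step 1: x=[3.1600 6.8800 9.4800 13.6800] v=[0.8000 -0.6000 2.4000 -1.6000]
Step 2: x=[3.4352 6.5808 10.2160 13.1680] v=[1.3760 -1.4960 3.6800 -2.5600]
Step 3: x=[3.7337 6.3599 10.8427 12.6637] v=[1.4925 -1.1043 3.1334 -2.5216]
Step 4: x=[3.9724 6.4361 11.0435 12.3480] v=[1.1935 0.3810 1.0040 -1.5784]
Step 5: x=[4.1253 6.8553 10.7158 12.3036] v=[0.7645 2.0960 -1.6383 -0.2220]
Step 6: x=[4.2350 7.4554 10.0245 12.4852] v=[0.5485 3.0004 -3.4565 0.9078]
Step 7: x=[4.3800 7.9513 9.3159 12.7530] v=[0.7248 2.4794 -3.5432 1.3392]
Step 8: x=[4.6164 8.0941 8.9389 12.9509] v=[1.1818 0.7140 -1.8852 0.9895]
Max displacement = 2.0941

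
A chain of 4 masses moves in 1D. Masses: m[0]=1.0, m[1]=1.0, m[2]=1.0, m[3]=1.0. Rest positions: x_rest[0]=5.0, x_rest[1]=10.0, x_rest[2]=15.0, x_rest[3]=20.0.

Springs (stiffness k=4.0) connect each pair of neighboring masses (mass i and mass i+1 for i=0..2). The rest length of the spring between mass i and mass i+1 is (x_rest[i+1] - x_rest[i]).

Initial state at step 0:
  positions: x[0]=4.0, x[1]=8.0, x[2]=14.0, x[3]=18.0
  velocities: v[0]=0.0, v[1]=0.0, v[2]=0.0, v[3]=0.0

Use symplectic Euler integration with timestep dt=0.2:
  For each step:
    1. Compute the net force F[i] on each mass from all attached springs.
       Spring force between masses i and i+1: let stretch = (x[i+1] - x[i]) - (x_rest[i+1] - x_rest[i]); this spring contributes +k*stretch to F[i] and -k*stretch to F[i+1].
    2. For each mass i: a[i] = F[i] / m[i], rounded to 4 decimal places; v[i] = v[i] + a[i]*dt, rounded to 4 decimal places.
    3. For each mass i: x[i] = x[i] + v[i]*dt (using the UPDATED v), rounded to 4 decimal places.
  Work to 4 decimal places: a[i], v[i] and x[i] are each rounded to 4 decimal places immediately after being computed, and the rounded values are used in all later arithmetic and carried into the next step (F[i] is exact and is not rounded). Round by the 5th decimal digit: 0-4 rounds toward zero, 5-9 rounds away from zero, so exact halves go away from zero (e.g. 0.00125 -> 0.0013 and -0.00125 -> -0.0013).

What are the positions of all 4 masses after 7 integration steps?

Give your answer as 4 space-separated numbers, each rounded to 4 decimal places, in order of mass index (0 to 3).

Answer: 3.5516 7.8955 14.1045 18.4484

Derivation:
Step 0: x=[4.0000 8.0000 14.0000 18.0000] v=[0.0000 0.0000 0.0000 0.0000]
Step 1: x=[3.8400 8.3200 13.6800 18.1600] v=[-0.8000 1.6000 -1.6000 0.8000]
Step 2: x=[3.5968 8.7808 13.2192 18.4032] v=[-1.2160 2.3040 -2.3040 1.2160]
Step 3: x=[3.3830 9.1223 12.8777 18.6170] v=[-1.0688 1.7075 -1.7075 1.0688]
Step 4: x=[3.2875 9.1464 12.8536 18.7125] v=[-0.4774 0.1204 -0.1204 0.4774]
Step 5: x=[3.3294 8.8262 13.1738 18.6706] v=[0.2097 -1.6010 1.6010 -0.2097]
Step 6: x=[3.4508 8.3221 13.6779 18.5492] v=[0.6071 -2.5204 2.5204 -0.6071]
Step 7: x=[3.5516 7.8955 14.1045 18.4484] v=[0.5041 -2.1328 2.1328 -0.5041]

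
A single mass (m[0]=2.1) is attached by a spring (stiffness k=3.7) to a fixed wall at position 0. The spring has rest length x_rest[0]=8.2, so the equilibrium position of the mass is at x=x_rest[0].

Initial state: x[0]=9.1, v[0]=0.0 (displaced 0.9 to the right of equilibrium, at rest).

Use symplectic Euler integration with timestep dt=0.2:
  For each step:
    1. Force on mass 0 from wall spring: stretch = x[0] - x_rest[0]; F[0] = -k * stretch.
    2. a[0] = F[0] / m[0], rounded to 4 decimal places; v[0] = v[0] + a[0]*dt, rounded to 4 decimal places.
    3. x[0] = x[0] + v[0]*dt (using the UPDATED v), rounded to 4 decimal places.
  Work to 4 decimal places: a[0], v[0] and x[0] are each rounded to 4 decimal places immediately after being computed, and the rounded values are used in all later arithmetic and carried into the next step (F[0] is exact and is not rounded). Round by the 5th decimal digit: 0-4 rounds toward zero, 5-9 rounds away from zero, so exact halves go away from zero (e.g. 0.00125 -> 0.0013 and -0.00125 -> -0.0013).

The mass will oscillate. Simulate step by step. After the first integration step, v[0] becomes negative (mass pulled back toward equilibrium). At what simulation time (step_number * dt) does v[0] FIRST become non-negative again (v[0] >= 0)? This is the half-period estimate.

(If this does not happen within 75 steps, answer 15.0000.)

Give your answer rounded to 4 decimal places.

Step 0: x=[9.1000] v=[0.0000]
Step 1: x=[9.0366] v=[-0.3171]
Step 2: x=[8.9142] v=[-0.6119]
Step 3: x=[8.7415] v=[-0.8636]
Step 4: x=[8.5306] v=[-1.0544]
Step 5: x=[8.2964] v=[-1.1709]
Step 6: x=[8.0554] v=[-1.2049]
Step 7: x=[7.8246] v=[-1.1539]
Step 8: x=[7.6203] v=[-1.0216]
Step 9: x=[7.4568] v=[-0.8173]
Step 10: x=[7.3457] v=[-0.5554]
Step 11: x=[7.2948] v=[-0.2544]
Step 12: x=[7.3077] v=[0.0646]
First v>=0 after going negative at step 12, time=2.4000

Answer: 2.4000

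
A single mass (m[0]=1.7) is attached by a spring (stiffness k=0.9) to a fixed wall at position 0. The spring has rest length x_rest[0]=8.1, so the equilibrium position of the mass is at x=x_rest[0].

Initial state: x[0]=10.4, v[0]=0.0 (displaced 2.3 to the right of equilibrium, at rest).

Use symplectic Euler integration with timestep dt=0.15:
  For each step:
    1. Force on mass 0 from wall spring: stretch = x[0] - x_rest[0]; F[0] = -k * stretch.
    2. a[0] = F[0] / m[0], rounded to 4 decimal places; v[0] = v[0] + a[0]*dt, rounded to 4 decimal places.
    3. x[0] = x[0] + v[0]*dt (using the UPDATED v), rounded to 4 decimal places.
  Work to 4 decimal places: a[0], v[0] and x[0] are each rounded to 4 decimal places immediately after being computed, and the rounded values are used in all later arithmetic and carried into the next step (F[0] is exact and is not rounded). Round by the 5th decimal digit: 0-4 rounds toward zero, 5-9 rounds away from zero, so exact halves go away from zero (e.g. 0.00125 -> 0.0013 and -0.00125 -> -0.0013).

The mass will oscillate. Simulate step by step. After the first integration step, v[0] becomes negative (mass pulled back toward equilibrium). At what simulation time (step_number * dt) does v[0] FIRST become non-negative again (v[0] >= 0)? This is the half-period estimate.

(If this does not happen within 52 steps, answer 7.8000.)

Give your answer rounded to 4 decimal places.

Answer: 4.3500

Derivation:
Step 0: x=[10.4000] v=[0.0000]
Step 1: x=[10.3726] v=[-0.1826]
Step 2: x=[10.3181] v=[-0.3631]
Step 3: x=[10.2372] v=[-0.5392]
Step 4: x=[10.1309] v=[-0.7089]
Step 5: x=[10.0004] v=[-0.8702]
Step 6: x=[9.8472] v=[-1.0211]
Step 7: x=[9.6732] v=[-1.1599]
Step 8: x=[9.4805] v=[-1.2848]
Step 9: x=[9.2713] v=[-1.3944]
Step 10: x=[9.0482] v=[-1.4874]
Step 11: x=[8.8138] v=[-1.5627]
Step 12: x=[8.5709] v=[-1.6194]
Step 13: x=[8.3224] v=[-1.6568]
Step 14: x=[8.0712] v=[-1.6745]
Step 15: x=[7.8204] v=[-1.6722]
Step 16: x=[7.5729] v=[-1.6500]
Step 17: x=[7.3317] v=[-1.6081]
Step 18: x=[7.0996] v=[-1.5471]
Step 19: x=[6.8794] v=[-1.4677]
Step 20: x=[6.6738] v=[-1.3708]
Step 21: x=[6.4852] v=[-1.2576]
Step 22: x=[6.3158] v=[-1.1294]
Step 23: x=[6.1676] v=[-0.9877]
Step 24: x=[6.0425] v=[-0.8343]
Step 25: x=[5.9419] v=[-0.6709]
Step 26: x=[5.8670] v=[-0.4995]
Step 27: x=[5.8187] v=[-0.3222]
Step 28: x=[5.7976] v=[-0.1410]
Step 29: x=[5.8039] v=[0.0418]
First v>=0 after going negative at step 29, time=4.3500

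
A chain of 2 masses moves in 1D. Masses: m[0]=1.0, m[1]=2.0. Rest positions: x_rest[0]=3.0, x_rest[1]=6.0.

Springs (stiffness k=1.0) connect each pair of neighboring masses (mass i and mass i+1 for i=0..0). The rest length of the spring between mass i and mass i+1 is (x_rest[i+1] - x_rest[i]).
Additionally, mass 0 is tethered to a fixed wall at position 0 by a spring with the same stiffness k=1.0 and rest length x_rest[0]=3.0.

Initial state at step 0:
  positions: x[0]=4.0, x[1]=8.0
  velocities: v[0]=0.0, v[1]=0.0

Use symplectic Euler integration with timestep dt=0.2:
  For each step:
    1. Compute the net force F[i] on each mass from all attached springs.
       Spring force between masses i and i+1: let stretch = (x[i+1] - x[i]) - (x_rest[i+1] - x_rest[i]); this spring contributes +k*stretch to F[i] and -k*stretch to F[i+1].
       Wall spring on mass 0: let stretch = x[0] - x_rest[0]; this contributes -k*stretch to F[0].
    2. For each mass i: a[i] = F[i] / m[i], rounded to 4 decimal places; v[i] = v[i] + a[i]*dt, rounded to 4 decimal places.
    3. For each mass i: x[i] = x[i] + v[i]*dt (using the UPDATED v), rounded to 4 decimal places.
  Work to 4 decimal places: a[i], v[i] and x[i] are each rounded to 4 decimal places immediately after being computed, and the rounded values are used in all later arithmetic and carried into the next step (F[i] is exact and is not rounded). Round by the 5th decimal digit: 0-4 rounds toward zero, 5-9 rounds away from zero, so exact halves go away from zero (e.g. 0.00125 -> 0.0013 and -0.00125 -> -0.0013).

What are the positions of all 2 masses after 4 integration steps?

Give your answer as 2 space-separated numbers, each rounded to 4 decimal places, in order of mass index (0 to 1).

Step 0: x=[4.0000 8.0000] v=[0.0000 0.0000]
Step 1: x=[4.0000 7.9800] v=[0.0000 -0.1000]
Step 2: x=[3.9992 7.9404] v=[-0.0040 -0.1980]
Step 3: x=[3.9961 7.8820] v=[-0.0156 -0.2921]
Step 4: x=[3.9886 7.8059] v=[-0.0376 -0.3807]

Answer: 3.9886 7.8059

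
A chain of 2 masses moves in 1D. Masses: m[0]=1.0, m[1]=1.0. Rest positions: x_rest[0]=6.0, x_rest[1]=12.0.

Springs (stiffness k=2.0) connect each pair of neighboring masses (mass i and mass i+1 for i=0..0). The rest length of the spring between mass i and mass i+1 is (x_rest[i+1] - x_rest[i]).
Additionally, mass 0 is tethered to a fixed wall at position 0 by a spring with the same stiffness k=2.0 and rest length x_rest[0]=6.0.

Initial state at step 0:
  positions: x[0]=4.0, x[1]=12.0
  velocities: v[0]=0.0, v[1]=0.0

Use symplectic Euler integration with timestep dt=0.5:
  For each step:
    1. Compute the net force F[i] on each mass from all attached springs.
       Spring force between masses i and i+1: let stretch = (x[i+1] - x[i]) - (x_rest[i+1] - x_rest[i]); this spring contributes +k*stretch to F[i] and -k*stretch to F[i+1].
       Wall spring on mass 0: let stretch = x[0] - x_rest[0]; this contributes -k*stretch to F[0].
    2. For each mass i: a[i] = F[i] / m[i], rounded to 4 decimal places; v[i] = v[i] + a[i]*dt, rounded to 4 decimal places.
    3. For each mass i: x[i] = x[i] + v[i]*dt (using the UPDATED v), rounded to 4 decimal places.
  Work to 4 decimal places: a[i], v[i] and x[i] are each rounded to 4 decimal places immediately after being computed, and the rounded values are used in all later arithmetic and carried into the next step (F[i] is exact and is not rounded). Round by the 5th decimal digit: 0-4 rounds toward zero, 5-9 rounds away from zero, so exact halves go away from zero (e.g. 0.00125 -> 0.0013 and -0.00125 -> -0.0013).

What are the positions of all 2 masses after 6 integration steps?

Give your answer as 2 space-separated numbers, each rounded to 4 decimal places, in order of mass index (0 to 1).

Step 0: x=[4.0000 12.0000] v=[0.0000 0.0000]
Step 1: x=[6.0000 11.0000] v=[4.0000 -2.0000]
Step 2: x=[7.5000 10.5000] v=[3.0000 -1.0000]
Step 3: x=[6.7500 11.5000] v=[-1.5000 2.0000]
Step 4: x=[5.0000 13.1250] v=[-3.5000 3.2500]
Step 5: x=[4.8125 13.6875] v=[-0.3750 1.1250]
Step 6: x=[6.6563 12.8125] v=[3.6875 -1.7500]

Answer: 6.6563 12.8125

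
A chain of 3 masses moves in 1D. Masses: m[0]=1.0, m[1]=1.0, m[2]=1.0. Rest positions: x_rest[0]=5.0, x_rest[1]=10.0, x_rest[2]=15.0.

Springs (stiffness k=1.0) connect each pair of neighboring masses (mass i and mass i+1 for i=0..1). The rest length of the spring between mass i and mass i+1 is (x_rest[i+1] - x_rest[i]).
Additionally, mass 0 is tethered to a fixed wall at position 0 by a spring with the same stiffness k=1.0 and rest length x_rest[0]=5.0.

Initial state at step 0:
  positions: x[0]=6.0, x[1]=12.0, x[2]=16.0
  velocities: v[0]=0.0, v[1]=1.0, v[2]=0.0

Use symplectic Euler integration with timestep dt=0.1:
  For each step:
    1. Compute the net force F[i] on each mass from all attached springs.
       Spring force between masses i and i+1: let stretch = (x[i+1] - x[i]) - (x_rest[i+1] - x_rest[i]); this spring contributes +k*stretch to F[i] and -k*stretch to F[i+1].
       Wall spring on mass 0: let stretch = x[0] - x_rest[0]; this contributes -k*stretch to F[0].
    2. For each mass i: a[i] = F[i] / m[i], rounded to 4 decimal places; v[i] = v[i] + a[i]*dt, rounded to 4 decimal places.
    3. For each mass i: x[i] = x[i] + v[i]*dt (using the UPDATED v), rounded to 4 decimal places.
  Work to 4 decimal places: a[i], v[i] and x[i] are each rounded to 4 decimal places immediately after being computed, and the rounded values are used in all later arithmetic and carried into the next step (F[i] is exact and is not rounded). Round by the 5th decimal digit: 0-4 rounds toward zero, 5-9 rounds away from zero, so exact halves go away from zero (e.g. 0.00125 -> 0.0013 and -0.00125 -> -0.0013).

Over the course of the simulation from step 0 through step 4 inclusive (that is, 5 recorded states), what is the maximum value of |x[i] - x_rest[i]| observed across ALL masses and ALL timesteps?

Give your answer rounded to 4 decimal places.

Step 0: x=[6.0000 12.0000 16.0000] v=[0.0000 1.0000 0.0000]
Step 1: x=[6.0000 12.0800 16.0100] v=[0.0000 0.8000 0.1000]
Step 2: x=[6.0008 12.1385 16.0307] v=[0.0080 0.5850 0.2070]
Step 3: x=[6.0030 12.1746 16.0625] v=[0.0217 0.3605 0.3178]
Step 4: x=[6.0069 12.1878 16.1054] v=[0.0386 0.1321 0.4290]
Max displacement = 2.1878

Answer: 2.1878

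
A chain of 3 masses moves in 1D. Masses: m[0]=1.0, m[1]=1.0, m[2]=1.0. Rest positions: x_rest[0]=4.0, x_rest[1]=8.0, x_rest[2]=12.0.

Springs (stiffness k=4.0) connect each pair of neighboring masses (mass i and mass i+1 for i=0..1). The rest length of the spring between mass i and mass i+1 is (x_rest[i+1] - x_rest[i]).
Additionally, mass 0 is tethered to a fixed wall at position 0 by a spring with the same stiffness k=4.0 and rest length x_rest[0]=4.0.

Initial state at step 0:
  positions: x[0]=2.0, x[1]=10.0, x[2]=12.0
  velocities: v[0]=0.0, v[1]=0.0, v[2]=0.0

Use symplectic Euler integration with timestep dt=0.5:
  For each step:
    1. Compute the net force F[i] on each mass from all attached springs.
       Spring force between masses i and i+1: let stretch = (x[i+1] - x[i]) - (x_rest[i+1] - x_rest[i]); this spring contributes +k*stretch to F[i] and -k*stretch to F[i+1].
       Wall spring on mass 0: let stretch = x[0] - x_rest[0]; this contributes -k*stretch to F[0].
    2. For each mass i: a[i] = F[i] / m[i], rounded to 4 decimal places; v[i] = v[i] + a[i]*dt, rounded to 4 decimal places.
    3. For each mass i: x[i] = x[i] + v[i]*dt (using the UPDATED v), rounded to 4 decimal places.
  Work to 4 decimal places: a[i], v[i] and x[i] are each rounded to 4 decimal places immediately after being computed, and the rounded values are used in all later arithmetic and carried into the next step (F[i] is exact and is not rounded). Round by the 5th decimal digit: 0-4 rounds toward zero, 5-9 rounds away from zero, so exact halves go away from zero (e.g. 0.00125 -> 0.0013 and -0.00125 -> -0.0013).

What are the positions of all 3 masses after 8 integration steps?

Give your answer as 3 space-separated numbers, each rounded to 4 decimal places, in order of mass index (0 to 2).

Answer: 0.0000 12.0000 10.0000

Derivation:
Step 0: x=[2.0000 10.0000 12.0000] v=[0.0000 0.0000 0.0000]
Step 1: x=[8.0000 4.0000 14.0000] v=[12.0000 -12.0000 4.0000]
Step 2: x=[2.0000 12.0000 10.0000] v=[-12.0000 16.0000 -8.0000]
Step 3: x=[4.0000 8.0000 12.0000] v=[4.0000 -8.0000 4.0000]
Step 4: x=[6.0000 4.0000 14.0000] v=[4.0000 -8.0000 4.0000]
Step 5: x=[0.0000 12.0000 10.0000] v=[-12.0000 16.0000 -8.0000]
Step 6: x=[6.0000 6.0000 12.0000] v=[12.0000 -12.0000 4.0000]
Step 7: x=[6.0000 6.0000 12.0000] v=[0.0000 0.0000 0.0000]
Step 8: x=[0.0000 12.0000 10.0000] v=[-12.0000 12.0000 -4.0000]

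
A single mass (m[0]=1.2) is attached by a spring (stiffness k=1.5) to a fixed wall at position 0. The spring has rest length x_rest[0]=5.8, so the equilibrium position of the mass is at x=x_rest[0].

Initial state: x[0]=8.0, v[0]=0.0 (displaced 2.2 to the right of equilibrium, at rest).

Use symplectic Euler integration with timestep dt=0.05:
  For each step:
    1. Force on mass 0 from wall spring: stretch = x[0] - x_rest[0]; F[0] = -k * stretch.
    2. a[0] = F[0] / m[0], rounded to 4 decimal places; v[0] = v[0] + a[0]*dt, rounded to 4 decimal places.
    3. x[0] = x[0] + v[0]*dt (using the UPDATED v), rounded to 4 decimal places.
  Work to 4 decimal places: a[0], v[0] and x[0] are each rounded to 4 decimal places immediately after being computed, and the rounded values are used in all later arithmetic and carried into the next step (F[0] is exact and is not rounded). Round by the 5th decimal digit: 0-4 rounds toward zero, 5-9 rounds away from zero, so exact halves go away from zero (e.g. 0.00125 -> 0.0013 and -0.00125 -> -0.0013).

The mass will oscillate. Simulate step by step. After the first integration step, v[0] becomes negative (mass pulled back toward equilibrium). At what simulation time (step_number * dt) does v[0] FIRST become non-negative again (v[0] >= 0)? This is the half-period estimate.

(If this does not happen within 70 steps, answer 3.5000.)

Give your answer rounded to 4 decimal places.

Answer: 2.8500

Derivation:
Step 0: x=[8.0000] v=[0.0000]
Step 1: x=[7.9931] v=[-0.1375]
Step 2: x=[7.9794] v=[-0.2746]
Step 3: x=[7.9589] v=[-0.4108]
Step 4: x=[7.9316] v=[-0.5457]
Step 5: x=[7.8977] v=[-0.6789]
Step 6: x=[7.8572] v=[-0.8100]
Step 7: x=[7.8103] v=[-0.9386]
Step 8: x=[7.7571] v=[-1.0642]
Step 9: x=[7.6978] v=[-1.1865]
Step 10: x=[7.6325] v=[-1.3051]
Step 11: x=[7.5615] v=[-1.4196]
Step 12: x=[7.4850] v=[-1.5297]
Step 13: x=[7.4033] v=[-1.6350]
Step 14: x=[7.3165] v=[-1.7352]
Step 15: x=[7.2250] v=[-1.8300]
Step 16: x=[7.1290] v=[-1.9191]
Step 17: x=[7.0289] v=[-2.0022]
Step 18: x=[6.9250] v=[-2.0790]
Step 19: x=[6.8175] v=[-2.1493]
Step 20: x=[6.7069] v=[-2.2129]
Step 21: x=[6.5934] v=[-2.2696]
Step 22: x=[6.4774] v=[-2.3192]
Step 23: x=[6.3593] v=[-2.3615]
Step 24: x=[6.2395] v=[-2.3965]
Step 25: x=[6.1183] v=[-2.4240]
Step 26: x=[5.9961] v=[-2.4439]
Step 27: x=[5.8733] v=[-2.4562]
Step 28: x=[5.7503] v=[-2.4608]
Step 29: x=[5.6274] v=[-2.4577]
Step 30: x=[5.5051] v=[-2.4469]
Step 31: x=[5.3837] v=[-2.4285]
Step 32: x=[5.2636] v=[-2.4025]
Step 33: x=[5.1452] v=[-2.3690]
Step 34: x=[5.0288] v=[-2.3281]
Step 35: x=[4.9148] v=[-2.2799]
Step 36: x=[4.8036] v=[-2.2246]
Step 37: x=[4.6955] v=[-2.1623]
Step 38: x=[4.5908] v=[-2.0933]
Step 39: x=[4.4899] v=[-2.0177]
Step 40: x=[4.3931] v=[-1.9358]
Step 41: x=[4.3007] v=[-1.8479]
Step 42: x=[4.2130] v=[-1.7542]
Step 43: x=[4.1303] v=[-1.6550]
Step 44: x=[4.0528] v=[-1.5506]
Step 45: x=[3.9807] v=[-1.4414]
Step 46: x=[3.9143] v=[-1.3277]
Step 47: x=[3.8538] v=[-1.2098]
Step 48: x=[3.7994] v=[-1.0882]
Step 49: x=[3.7512] v=[-0.9632]
Step 50: x=[3.7094] v=[-0.8352]
Step 51: x=[3.6742] v=[-0.7045]
Step 52: x=[3.6456] v=[-0.5716]
Step 53: x=[3.6238] v=[-0.4370]
Step 54: x=[3.6088] v=[-0.3010]
Step 55: x=[3.6006] v=[-0.1641]
Step 56: x=[3.5993] v=[-0.0266]
Step 57: x=[3.6048] v=[0.1109]
First v>=0 after going negative at step 57, time=2.8500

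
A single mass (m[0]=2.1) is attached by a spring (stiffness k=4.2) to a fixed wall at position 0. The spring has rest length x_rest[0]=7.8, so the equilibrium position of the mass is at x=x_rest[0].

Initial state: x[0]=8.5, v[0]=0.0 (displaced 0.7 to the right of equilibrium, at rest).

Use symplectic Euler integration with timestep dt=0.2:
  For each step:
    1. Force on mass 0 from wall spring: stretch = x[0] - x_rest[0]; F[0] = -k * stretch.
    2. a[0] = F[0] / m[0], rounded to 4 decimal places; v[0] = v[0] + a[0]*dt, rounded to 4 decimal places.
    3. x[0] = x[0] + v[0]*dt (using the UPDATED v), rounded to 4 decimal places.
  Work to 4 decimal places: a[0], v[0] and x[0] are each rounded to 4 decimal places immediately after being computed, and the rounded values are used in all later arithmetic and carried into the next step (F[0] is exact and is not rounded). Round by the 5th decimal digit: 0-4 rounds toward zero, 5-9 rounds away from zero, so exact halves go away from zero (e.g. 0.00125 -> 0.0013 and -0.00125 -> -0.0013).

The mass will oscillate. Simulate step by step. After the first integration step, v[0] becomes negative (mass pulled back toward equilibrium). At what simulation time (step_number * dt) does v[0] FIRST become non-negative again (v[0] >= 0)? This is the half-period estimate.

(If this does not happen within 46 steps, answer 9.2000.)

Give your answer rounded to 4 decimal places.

Answer: 2.4000

Derivation:
Step 0: x=[8.5000] v=[0.0000]
Step 1: x=[8.4440] v=[-0.2800]
Step 2: x=[8.3365] v=[-0.5376]
Step 3: x=[8.1861] v=[-0.7522]
Step 4: x=[8.0048] v=[-0.9066]
Step 5: x=[7.8071] v=[-0.9885]
Step 6: x=[7.6088] v=[-0.9913]
Step 7: x=[7.4258] v=[-0.9148]
Step 8: x=[7.2728] v=[-0.7651]
Step 9: x=[7.1620] v=[-0.5542]
Step 10: x=[7.1022] v=[-0.2990]
Step 11: x=[7.0982] v=[-0.0199]
Step 12: x=[7.1504] v=[0.2608]
First v>=0 after going negative at step 12, time=2.4000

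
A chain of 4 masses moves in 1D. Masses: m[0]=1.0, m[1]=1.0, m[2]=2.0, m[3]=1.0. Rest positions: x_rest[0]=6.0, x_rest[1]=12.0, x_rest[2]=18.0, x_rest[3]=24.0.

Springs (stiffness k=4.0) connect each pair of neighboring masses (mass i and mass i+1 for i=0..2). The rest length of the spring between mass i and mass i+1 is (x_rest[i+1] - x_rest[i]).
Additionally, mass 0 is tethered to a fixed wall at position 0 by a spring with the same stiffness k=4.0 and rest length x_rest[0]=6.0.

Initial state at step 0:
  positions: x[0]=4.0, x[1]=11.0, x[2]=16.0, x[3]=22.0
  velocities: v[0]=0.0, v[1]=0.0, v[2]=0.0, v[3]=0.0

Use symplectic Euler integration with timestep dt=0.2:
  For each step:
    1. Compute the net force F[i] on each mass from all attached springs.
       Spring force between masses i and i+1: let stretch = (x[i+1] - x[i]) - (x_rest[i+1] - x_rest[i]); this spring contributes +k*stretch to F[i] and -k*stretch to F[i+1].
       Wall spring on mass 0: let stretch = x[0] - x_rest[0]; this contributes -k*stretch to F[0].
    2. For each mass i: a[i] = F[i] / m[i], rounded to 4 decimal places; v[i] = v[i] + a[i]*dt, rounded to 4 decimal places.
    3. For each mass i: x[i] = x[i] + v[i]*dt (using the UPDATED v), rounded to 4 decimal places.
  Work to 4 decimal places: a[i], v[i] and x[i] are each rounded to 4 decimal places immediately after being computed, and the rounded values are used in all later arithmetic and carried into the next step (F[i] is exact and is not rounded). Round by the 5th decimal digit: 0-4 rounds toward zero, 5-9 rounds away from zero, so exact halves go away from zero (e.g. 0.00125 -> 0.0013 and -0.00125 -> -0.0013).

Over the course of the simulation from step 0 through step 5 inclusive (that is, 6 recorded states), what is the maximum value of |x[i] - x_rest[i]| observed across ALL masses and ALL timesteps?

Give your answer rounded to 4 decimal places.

Answer: 2.0604

Derivation:
Step 0: x=[4.0000 11.0000 16.0000 22.0000] v=[0.0000 0.0000 0.0000 0.0000]
Step 1: x=[4.4800 10.6800 16.0800 22.0000] v=[2.4000 -1.6000 0.4000 0.0000]
Step 2: x=[5.2352 10.2320 16.2016 22.0128] v=[3.7760 -2.2400 0.6080 0.0640]
Step 3: x=[5.9523 9.9396 16.3105 22.0558] v=[3.5853 -1.4618 0.5446 0.2150]
Step 4: x=[6.3550 10.0286 16.3694 22.1396] v=[2.0133 0.4451 0.2944 0.4188]
Step 5: x=[6.3286 10.5444 16.3826 22.2601] v=[-0.1318 2.5789 0.0662 0.6026]
Max displacement = 2.0604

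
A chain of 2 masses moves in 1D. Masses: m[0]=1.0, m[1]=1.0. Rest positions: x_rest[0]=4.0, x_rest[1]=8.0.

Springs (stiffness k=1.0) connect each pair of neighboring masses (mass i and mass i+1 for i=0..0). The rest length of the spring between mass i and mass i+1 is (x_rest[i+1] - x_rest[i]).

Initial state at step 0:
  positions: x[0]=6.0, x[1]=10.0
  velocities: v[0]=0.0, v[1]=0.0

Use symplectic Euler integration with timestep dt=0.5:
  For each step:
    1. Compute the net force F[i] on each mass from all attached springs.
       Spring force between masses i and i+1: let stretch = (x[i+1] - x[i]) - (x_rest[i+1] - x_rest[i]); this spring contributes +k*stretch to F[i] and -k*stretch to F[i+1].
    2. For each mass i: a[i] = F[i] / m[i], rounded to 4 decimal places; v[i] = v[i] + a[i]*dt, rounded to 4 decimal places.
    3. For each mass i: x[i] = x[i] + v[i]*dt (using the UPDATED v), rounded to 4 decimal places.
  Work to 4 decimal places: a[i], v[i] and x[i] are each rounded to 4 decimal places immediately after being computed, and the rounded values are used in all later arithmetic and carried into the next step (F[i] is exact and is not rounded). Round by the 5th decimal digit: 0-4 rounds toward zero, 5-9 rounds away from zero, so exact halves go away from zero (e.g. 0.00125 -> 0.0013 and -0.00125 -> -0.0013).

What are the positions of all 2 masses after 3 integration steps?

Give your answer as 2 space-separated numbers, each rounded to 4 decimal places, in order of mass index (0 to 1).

Answer: 6.0000 10.0000

Derivation:
Step 0: x=[6.0000 10.0000] v=[0.0000 0.0000]
Step 1: x=[6.0000 10.0000] v=[0.0000 0.0000]
Step 2: x=[6.0000 10.0000] v=[0.0000 0.0000]
Step 3: x=[6.0000 10.0000] v=[0.0000 0.0000]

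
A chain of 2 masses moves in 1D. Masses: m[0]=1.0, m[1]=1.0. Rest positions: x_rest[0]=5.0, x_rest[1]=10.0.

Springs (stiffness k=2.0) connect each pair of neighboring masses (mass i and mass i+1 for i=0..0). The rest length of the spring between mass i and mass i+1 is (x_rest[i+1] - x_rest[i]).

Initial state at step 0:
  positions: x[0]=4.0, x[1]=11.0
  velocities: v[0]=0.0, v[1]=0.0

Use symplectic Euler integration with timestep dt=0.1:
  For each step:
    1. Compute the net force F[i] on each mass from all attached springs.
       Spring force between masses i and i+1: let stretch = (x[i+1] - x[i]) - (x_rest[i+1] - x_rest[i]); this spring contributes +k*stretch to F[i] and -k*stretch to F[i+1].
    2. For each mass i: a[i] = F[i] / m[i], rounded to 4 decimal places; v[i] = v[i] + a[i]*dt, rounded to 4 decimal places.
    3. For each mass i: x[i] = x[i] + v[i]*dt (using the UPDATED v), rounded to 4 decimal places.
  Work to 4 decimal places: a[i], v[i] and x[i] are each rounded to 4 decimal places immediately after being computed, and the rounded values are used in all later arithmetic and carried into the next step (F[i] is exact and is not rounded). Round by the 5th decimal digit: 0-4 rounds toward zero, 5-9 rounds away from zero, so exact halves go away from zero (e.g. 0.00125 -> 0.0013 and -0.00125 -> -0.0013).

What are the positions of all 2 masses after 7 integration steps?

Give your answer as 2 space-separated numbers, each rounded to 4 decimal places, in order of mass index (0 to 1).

Answer: 4.9315 10.0685

Derivation:
Step 0: x=[4.0000 11.0000] v=[0.0000 0.0000]
Step 1: x=[4.0400 10.9600] v=[0.4000 -0.4000]
Step 2: x=[4.1184 10.8816] v=[0.7840 -0.7840]
Step 3: x=[4.2321 10.7679] v=[1.1366 -1.1366]
Step 4: x=[4.3765 10.6235] v=[1.4438 -1.4438]
Step 5: x=[4.5458 10.4542] v=[1.6932 -1.6932]
Step 6: x=[4.7333 10.2667] v=[1.8749 -1.8749]
Step 7: x=[4.9315 10.0685] v=[1.9816 -1.9816]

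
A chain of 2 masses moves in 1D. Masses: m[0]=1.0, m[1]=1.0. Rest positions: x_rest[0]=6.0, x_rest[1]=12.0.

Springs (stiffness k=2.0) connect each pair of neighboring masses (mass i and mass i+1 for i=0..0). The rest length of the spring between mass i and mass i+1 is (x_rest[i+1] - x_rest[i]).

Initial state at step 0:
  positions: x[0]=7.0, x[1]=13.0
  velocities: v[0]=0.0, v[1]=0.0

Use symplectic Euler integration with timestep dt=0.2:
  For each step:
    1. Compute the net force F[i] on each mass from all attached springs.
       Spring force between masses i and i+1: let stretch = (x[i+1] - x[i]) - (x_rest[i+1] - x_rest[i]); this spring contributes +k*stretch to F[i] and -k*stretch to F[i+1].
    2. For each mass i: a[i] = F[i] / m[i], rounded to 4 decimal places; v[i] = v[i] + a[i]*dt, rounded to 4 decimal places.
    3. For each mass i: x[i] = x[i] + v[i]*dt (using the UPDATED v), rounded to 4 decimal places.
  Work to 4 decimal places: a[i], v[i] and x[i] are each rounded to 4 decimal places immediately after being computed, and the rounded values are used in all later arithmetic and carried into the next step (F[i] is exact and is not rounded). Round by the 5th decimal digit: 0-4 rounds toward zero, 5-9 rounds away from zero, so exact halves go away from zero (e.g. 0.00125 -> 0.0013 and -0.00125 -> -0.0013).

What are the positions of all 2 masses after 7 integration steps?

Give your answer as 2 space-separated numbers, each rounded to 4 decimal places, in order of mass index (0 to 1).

Answer: 7.0000 13.0000

Derivation:
Step 0: x=[7.0000 13.0000] v=[0.0000 0.0000]
Step 1: x=[7.0000 13.0000] v=[0.0000 0.0000]
Step 2: x=[7.0000 13.0000] v=[0.0000 0.0000]
Step 3: x=[7.0000 13.0000] v=[0.0000 0.0000]
Step 4: x=[7.0000 13.0000] v=[0.0000 0.0000]
Step 5: x=[7.0000 13.0000] v=[0.0000 0.0000]
Step 6: x=[7.0000 13.0000] v=[0.0000 0.0000]
Step 7: x=[7.0000 13.0000] v=[0.0000 0.0000]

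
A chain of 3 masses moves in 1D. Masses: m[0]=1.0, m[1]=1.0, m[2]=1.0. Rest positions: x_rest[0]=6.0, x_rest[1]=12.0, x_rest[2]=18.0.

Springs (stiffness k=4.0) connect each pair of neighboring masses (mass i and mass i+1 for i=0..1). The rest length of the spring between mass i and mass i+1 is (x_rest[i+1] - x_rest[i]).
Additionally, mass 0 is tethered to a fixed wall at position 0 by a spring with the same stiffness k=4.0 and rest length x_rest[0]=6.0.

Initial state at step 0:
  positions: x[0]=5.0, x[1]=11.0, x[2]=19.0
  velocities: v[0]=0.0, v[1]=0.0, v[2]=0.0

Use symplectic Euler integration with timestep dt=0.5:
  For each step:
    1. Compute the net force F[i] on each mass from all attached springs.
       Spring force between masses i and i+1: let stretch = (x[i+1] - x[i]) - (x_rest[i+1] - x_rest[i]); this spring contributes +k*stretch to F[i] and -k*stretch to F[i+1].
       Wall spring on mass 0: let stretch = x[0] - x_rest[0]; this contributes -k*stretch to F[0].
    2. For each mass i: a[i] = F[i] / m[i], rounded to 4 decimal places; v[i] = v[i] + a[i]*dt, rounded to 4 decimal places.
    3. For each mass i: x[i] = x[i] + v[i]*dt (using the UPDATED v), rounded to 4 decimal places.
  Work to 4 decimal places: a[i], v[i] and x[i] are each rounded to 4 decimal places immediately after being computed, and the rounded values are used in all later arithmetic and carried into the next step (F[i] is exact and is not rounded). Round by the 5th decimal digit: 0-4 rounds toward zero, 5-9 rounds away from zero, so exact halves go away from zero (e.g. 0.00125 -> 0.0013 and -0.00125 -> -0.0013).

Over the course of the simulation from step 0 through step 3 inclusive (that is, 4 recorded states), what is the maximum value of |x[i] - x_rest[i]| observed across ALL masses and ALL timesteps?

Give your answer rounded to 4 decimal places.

Answer: 2.0000

Derivation:
Step 0: x=[5.0000 11.0000 19.0000] v=[0.0000 0.0000 0.0000]
Step 1: x=[6.0000 13.0000 17.0000] v=[2.0000 4.0000 -4.0000]
Step 2: x=[8.0000 12.0000 17.0000] v=[4.0000 -2.0000 0.0000]
Step 3: x=[6.0000 12.0000 18.0000] v=[-4.0000 0.0000 2.0000]
Max displacement = 2.0000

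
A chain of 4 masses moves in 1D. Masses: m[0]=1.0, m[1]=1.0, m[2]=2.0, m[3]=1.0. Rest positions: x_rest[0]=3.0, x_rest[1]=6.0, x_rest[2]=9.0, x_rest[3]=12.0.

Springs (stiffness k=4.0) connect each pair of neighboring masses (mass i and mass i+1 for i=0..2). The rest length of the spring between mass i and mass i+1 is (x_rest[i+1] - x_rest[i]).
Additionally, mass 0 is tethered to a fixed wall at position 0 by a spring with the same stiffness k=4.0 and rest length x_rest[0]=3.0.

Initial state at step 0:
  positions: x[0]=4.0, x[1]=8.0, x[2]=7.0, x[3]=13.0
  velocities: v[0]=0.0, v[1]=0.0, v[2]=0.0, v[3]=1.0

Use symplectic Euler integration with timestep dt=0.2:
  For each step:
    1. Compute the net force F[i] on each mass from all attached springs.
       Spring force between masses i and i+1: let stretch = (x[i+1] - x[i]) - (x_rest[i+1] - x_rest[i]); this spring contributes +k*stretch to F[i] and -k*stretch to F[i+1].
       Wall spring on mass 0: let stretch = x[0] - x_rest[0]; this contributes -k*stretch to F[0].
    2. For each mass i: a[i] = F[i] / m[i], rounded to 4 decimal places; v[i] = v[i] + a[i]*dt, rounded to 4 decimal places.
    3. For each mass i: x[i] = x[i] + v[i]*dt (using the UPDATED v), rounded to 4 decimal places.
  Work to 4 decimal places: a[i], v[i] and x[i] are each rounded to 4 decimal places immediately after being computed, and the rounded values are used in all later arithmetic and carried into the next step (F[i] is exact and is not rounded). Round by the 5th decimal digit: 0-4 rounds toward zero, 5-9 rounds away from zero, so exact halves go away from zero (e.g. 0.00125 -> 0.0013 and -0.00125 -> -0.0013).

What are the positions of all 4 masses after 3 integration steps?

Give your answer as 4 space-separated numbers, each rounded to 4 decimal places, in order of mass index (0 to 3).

Step 0: x=[4.0000 8.0000 7.0000 13.0000] v=[0.0000 0.0000 0.0000 1.0000]
Step 1: x=[4.0000 7.2000 7.5600 12.7200] v=[0.0000 -4.0000 2.8000 -1.4000]
Step 2: x=[3.8720 5.9456 8.5040 12.0944] v=[-0.6400 -6.2720 4.7200 -3.1280]
Step 3: x=[3.4563 4.7688 9.5306 11.3743] v=[-2.0787 -5.8842 5.1328 -3.6003]

Answer: 3.4563 4.7688 9.5306 11.3743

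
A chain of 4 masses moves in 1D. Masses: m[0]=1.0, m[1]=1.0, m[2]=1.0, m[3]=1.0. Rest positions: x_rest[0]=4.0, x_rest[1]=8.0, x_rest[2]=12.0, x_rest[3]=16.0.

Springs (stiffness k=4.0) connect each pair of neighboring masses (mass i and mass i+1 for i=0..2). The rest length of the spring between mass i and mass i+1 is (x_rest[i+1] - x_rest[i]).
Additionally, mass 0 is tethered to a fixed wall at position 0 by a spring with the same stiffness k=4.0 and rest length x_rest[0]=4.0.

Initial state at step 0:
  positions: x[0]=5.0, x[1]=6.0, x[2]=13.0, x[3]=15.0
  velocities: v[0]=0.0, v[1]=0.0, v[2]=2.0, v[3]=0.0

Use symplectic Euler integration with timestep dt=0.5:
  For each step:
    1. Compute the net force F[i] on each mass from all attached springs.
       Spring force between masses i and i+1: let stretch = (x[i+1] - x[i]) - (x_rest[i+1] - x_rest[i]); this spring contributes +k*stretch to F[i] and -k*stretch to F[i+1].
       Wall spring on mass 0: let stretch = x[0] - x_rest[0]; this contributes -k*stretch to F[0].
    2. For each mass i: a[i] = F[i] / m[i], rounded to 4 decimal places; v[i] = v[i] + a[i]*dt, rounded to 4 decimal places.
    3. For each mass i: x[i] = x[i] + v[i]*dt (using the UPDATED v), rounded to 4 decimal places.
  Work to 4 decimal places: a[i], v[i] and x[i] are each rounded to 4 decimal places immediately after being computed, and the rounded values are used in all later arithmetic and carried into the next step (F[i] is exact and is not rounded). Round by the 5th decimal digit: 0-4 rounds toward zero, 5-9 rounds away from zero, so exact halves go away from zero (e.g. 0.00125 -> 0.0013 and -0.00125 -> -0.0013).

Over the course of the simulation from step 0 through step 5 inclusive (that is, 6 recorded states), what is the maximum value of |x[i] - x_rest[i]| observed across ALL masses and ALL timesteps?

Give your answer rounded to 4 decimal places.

Answer: 4.0000

Derivation:
Step 0: x=[5.0000 6.0000 13.0000 15.0000] v=[0.0000 0.0000 2.0000 0.0000]
Step 1: x=[1.0000 12.0000 9.0000 17.0000] v=[-8.0000 12.0000 -8.0000 4.0000]
Step 2: x=[7.0000 4.0000 16.0000 15.0000] v=[12.0000 -16.0000 14.0000 -4.0000]
Step 3: x=[3.0000 11.0000 10.0000 18.0000] v=[-8.0000 14.0000 -12.0000 6.0000]
Step 4: x=[4.0000 9.0000 13.0000 17.0000] v=[2.0000 -4.0000 6.0000 -2.0000]
Step 5: x=[6.0000 6.0000 16.0000 16.0000] v=[4.0000 -6.0000 6.0000 -2.0000]
Max displacement = 4.0000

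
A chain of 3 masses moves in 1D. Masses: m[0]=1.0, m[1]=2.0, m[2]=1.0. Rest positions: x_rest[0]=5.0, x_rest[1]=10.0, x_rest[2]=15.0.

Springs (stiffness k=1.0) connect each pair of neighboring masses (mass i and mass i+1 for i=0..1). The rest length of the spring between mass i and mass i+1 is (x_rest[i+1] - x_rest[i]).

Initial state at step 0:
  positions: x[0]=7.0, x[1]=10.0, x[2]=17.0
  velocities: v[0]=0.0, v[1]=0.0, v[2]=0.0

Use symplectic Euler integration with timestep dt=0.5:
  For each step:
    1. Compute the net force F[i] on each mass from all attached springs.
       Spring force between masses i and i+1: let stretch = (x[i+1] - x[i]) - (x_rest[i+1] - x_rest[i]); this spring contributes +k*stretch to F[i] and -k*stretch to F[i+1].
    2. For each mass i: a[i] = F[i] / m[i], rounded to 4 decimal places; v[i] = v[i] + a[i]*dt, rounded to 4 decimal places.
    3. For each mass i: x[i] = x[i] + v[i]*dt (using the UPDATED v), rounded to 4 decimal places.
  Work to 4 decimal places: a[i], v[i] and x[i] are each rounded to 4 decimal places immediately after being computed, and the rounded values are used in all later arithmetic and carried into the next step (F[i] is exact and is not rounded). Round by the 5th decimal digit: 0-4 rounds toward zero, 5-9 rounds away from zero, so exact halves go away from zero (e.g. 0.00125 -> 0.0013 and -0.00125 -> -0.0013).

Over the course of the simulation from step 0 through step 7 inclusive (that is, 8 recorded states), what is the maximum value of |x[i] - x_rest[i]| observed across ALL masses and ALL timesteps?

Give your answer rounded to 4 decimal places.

Answer: 2.0625

Derivation:
Step 0: x=[7.0000 10.0000 17.0000] v=[0.0000 0.0000 0.0000]
Step 1: x=[6.5000 10.5000 16.5000] v=[-1.0000 1.0000 -1.0000]
Step 2: x=[5.7500 11.2500 15.7500] v=[-1.5000 1.5000 -1.5000]
Step 3: x=[5.1250 11.8750 15.1250] v=[-1.2500 1.2500 -1.2500]
Step 4: x=[4.9375 12.0625 14.9375] v=[-0.3750 0.3750 -0.3750]
Step 5: x=[5.2813 11.7188 15.2813] v=[0.6875 -0.6875 0.6875]
Step 6: x=[5.9845 11.0157 15.9845] v=[1.4063 -1.4063 1.4063]
Step 7: x=[6.6955 10.3048 16.6955] v=[1.4219 -1.4219 1.4219]
Max displacement = 2.0625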